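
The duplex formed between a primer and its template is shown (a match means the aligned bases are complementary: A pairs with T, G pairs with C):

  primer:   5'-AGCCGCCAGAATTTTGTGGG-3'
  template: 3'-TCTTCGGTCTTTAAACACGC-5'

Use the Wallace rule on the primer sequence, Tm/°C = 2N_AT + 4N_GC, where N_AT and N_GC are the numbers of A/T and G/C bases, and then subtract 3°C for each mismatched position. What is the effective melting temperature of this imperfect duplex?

Primer base counts: A=4, T=5, G=7, C=4 → A+T=9, G+C=11
Perfect-match Tm = 2(9) + 4(11) = 18 + 44 = 62°C
Mismatches (positions where the bases are not complementary): 4 (at positions 3, 4, 12, 19)
Effective Tm = 62 − 4×3 = 62 − 12 = 50°C

50°C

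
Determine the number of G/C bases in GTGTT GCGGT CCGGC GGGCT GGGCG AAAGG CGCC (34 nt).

26

Counting bases: A=3, C=9, G=17, T=5
Total G or C: 17 + 9 = 26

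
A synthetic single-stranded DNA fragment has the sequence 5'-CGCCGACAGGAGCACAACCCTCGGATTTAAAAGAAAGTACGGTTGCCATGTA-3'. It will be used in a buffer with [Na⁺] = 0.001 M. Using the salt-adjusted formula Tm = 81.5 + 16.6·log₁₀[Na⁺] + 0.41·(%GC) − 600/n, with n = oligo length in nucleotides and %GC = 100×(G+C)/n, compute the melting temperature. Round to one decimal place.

40.7°C

Length n = 52. Counting bases: A=17, T=9, G=13, C=13
G+C = 26, so %GC = 26/52 × 100 = 50%
Salt term: 16.6 × (-3) = -49.8
GC term: 0.41 × 50 = 20.5; length term: −600/52 = −11.538
Tm = 81.5 + (-49.8) + 20.5 − 11.538 = 40.662 → 40.7°C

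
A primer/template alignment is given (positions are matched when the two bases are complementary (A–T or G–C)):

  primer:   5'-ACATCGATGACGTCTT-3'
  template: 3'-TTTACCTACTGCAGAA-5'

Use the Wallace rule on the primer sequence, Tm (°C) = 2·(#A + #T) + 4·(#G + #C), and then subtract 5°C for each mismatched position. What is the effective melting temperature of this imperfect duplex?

Primer base counts: A=4, T=5, G=3, C=4 → A+T=9, G+C=7
Perfect-match Tm = 2(9) + 4(7) = 18 + 28 = 46°C
Mismatches (positions where the bases are not complementary): 2 (at positions 2, 5)
Effective Tm = 46 − 2×5 = 46 − 10 = 36°C

36°C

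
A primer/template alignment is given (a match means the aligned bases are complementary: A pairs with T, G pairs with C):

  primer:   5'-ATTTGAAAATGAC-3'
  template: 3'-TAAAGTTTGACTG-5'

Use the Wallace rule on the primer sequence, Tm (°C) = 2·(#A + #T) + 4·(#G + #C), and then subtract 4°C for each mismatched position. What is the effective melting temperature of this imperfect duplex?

24°C

Primer base counts: A=6, T=4, G=2, C=1 → A+T=10, G+C=3
Perfect-match Tm = 2(10) + 4(3) = 20 + 12 = 32°C
Mismatches (positions where the bases are not complementary): 2 (at positions 5, 9)
Effective Tm = 32 − 2×4 = 32 − 8 = 24°C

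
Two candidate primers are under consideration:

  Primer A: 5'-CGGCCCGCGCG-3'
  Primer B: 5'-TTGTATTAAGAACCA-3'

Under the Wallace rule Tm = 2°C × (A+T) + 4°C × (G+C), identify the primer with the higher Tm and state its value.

Primer A, 44°C

Primer A: A+T=0, G+C=11 → Tm = 2(0)+4(11) = 44°C
Primer B: A+T=11, G+C=4 → Tm = 2(11)+4(4) = 38°C
44°C vs 38°C → primer A is higher.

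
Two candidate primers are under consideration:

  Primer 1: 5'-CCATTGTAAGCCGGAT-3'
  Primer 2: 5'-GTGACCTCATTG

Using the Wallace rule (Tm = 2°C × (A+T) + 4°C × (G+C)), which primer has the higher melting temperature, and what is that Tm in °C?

Primer 1, 48°C

Primer 1: A+T=8, G+C=8 → Tm = 2(8)+4(8) = 48°C
Primer 2: A+T=6, G+C=6 → Tm = 2(6)+4(6) = 36°C
48°C vs 36°C → primer 1 is higher.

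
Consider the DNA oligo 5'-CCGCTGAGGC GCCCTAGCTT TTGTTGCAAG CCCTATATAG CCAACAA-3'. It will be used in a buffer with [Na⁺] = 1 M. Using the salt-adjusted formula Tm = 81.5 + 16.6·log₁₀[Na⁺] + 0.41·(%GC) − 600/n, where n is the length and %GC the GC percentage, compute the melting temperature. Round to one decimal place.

Length n = 47. Scanning the sequence gives T=11, A=11, G=10, C=15.
G+C = 25, so %GC = 25/47 × 100 = 53.191%
Salt term: 16.6 × (0) = 0
GC term: 0.41 × 53.191 = 21.808; length term: −600/47 = −12.766
Tm = 81.5 + (0) + 21.808 − 12.766 = 90.542 → 90.5°C

90.5°C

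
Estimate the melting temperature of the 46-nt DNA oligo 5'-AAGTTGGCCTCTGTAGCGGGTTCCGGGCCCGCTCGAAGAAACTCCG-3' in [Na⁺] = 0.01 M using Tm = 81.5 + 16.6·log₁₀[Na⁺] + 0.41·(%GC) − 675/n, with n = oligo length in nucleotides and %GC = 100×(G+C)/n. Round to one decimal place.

59.5°C

Length n = 46. Scanning the sequence gives A=8, T=9, C=14, G=15.
G+C = 29, so %GC = 29/46 × 100 = 63.043%
Salt term: 16.6 × (-2) = -33.2
GC term: 0.41 × 63.043 = 25.848; length term: −675/46 = −14.674
Tm = 81.5 + (-33.2) + 25.848 − 14.674 = 59.474 → 59.5°C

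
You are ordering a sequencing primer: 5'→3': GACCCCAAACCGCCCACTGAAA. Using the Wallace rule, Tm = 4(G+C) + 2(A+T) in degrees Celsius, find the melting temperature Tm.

70°C

A=8, T=1, C=10, G=3
AT pairs contribute 9, GC pairs contribute 13.
Tm = 2×9 + 4×13 = 70°C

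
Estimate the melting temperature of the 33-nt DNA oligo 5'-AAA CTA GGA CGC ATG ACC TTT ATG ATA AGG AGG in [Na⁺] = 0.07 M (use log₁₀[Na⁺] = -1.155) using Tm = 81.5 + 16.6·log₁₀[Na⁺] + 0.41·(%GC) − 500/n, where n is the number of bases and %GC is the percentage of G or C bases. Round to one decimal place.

Length n = 33. C=5, T=7, A=12, G=9
G+C = 14, so %GC = 14/33 × 100 = 42.424%
Salt term: 16.6 × (-1.155) = -19.173
GC term: 0.41 × 42.424 = 17.394; length term: −500/33 = −15.152
Tm = 81.5 + (-19.173) + 17.394 − 15.152 = 64.569 → 64.6°C

64.6°C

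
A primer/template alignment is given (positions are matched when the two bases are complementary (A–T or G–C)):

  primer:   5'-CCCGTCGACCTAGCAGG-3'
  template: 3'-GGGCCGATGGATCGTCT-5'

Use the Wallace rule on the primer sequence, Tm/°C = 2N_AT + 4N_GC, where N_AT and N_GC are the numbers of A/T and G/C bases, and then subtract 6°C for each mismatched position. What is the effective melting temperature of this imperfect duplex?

Primer base counts: A=3, T=2, G=5, C=7 → A+T=5, G+C=12
Perfect-match Tm = 2(5) + 4(12) = 10 + 48 = 58°C
Mismatches (positions where the bases are not complementary): 3 (at positions 5, 7, 17)
Effective Tm = 58 − 3×6 = 58 − 18 = 40°C

40°C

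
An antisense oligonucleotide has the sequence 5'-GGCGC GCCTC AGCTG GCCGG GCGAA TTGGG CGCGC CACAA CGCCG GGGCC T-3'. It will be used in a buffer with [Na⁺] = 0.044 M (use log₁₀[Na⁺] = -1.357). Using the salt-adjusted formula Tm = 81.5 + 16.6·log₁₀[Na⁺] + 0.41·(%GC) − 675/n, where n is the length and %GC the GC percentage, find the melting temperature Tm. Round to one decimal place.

77.9°C

Length n = 51. Counting bases: T=5, A=6, C=19, G=21
G+C = 40, so %GC = 40/51 × 100 = 78.431%
Salt term: 16.6 × (-1.357) = -22.526
GC term: 0.41 × 78.431 = 32.157; length term: −675/51 = −13.235
Tm = 81.5 + (-22.526) + 32.157 − 13.235 = 77.896 → 77.9°C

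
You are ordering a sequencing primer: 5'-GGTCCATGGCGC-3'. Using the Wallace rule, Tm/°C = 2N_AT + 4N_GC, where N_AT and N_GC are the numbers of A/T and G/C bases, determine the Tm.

42°C

Scanning the sequence gives G=5, C=4, A=1, T=2.
AT pairs contribute 3, GC pairs contribute 9.
Tm = 2(3) + 4(9) = 6 + 36 = 42°C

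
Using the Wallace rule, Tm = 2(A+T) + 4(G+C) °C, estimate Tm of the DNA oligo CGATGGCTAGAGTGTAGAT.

56°C

C=2, A=5, T=5, G=7
So N_AT = 10 and N_GC = 9.
Tm = 2×10 + 4×9 = 56°C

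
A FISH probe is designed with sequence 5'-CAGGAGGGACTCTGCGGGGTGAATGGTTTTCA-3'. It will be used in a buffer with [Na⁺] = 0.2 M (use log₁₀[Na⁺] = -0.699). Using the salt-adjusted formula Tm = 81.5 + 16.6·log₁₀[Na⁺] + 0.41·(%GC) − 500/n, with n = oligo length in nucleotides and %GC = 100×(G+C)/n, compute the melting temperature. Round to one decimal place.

Length n = 32. Scanning the sequence gives G=13, C=5, T=8, A=6.
G+C = 18, so %GC = 18/32 × 100 = 56.25%
Salt term: 16.6 × (-0.699) = -11.603
GC term: 0.41 × 56.25 = 23.062; length term: −500/32 = −15.625
Tm = 81.5 + (-11.603) + 23.062 − 15.625 = 77.334 → 77.3°C

77.3°C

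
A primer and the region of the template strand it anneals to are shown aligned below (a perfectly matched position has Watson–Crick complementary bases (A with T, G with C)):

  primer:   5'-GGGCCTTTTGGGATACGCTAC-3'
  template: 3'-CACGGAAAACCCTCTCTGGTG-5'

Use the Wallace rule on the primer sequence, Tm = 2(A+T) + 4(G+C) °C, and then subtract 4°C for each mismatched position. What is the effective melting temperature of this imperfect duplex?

46°C

Primer base counts: A=3, T=6, G=7, C=5 → A+T=9, G+C=12
Perfect-match Tm = 2(9) + 4(12) = 18 + 48 = 66°C
Mismatches (positions where the bases are not complementary): 5 (at positions 2, 14, 16, 17, 19)
Effective Tm = 66 − 5×4 = 66 − 20 = 46°C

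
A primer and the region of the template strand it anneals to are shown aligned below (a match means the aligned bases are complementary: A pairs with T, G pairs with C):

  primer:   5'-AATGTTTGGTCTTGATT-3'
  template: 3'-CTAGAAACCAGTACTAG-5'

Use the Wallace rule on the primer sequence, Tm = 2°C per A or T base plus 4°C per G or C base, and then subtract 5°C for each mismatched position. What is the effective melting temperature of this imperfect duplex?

24°C

Primer base counts: A=3, T=9, G=4, C=1 → A+T=12, G+C=5
Perfect-match Tm = 2(12) + 4(5) = 24 + 20 = 44°C
Mismatches (positions where the bases are not complementary): 4 (at positions 1, 4, 12, 17)
Effective Tm = 44 − 4×5 = 44 − 20 = 24°C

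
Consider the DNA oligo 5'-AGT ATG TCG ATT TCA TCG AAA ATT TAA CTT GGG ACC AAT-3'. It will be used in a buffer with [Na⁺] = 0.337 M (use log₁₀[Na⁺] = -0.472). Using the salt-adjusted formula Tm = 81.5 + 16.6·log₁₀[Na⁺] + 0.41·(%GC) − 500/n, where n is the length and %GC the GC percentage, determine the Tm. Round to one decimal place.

74.5°C

Length n = 39. Scanning the sequence gives C=6, T=13, A=13, G=7.
G+C = 13, so %GC = 13/39 × 100 = 33.333%
Salt term: 16.6 × (-0.472) = -7.835
GC term: 0.41 × 33.333 = 13.667; length term: −500/39 = −12.821
Tm = 81.5 + (-7.835) + 13.667 − 12.821 = 74.511 → 74.5°C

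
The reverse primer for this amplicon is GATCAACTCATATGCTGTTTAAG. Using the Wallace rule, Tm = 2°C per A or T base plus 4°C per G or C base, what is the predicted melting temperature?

62°C

Base counts: A=7, C=4, T=8, G=4
AT pairs contribute 15, GC pairs contribute 8.
Tm = 2×15 + 4×8 = 62°C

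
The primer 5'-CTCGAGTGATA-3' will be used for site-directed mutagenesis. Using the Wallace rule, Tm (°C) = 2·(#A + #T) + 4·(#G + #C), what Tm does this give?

32°C

T=3, G=3, A=3, C=2
A+T = 6, G+C = 5
Tm = 4·5 + 2·6 = 20 + 12 = 32°C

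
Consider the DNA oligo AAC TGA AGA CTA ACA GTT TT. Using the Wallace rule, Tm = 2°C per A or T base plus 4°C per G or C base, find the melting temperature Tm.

Base counts: C=3, G=3, A=8, T=6
A+T = 14, G+C = 6
Tm = 4·6 + 2·14 = 24 + 28 = 52°C

52°C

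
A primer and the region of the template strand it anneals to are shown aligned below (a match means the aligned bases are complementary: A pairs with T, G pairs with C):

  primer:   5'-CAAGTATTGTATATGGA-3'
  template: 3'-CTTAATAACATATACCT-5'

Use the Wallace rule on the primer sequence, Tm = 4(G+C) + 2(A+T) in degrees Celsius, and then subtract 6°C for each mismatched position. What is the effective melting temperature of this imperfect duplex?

Primer base counts: A=6, T=6, G=4, C=1 → A+T=12, G+C=5
Perfect-match Tm = 2(12) + 4(5) = 24 + 20 = 44°C
Mismatches (positions where the bases are not complementary): 2 (at positions 1, 4)
Effective Tm = 44 − 2×6 = 44 − 12 = 32°C

32°C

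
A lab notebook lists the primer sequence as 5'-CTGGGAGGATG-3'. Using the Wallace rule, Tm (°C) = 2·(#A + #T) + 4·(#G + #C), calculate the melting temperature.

Counting bases: T=2, C=1, G=6, A=2
So N_AT = 4 and N_GC = 7.
Tm = 2×4 + 4×7 = 36°C

36°C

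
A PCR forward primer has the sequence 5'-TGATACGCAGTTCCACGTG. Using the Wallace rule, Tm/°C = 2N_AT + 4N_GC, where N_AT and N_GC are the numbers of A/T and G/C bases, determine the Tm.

Base counts: G=5, T=5, C=5, A=4
So N_AT = 9 and N_GC = 10.
Tm = 4·10 + 2·9 = 40 + 18 = 58°C

58°C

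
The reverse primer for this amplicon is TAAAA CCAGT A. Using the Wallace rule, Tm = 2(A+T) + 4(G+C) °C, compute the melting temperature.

Counting bases: G=1, C=2, A=6, T=2
So N_AT = 8 and N_GC = 3.
Tm = 2×8 + 4×3 = 28°C

28°C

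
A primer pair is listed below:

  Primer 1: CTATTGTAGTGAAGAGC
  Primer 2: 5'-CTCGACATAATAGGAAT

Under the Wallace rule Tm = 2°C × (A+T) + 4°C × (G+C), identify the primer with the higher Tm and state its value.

Primer 1: A+T=10, G+C=7 → Tm = 2(10)+4(7) = 48°C
Primer 2: A+T=11, G+C=6 → Tm = 2(11)+4(6) = 46°C
48°C vs 46°C → primer 1 is higher.

Primer 1, 48°C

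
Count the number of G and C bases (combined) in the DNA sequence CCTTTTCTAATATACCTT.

5

T=9, C=5, A=4, G=0
Total G or C: 0 + 5 = 5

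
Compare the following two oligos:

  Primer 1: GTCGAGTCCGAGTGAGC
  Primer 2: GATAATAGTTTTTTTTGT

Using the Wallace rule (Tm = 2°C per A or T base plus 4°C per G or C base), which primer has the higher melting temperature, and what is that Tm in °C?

Primer 1: A+T=6, G+C=11 → Tm = 2(6)+4(11) = 56°C
Primer 2: A+T=15, G+C=3 → Tm = 2(15)+4(3) = 42°C
56°C vs 42°C → primer 1 is higher.

Primer 1, 56°C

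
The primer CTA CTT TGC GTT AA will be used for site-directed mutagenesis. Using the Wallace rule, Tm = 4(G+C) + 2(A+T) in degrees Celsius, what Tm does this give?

Base counts: T=6, G=2, C=3, A=3
A+T = 9, G+C = 5
Tm = 2×9 + 4×5 = 38°C

38°C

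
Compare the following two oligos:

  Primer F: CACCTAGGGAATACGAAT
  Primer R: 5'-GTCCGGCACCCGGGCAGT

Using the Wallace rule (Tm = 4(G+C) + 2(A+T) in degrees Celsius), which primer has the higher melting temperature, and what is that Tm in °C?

Primer F: A+T=10, G+C=8 → Tm = 2(10)+4(8) = 52°C
Primer R: A+T=4, G+C=14 → Tm = 2(4)+4(14) = 64°C
52°C vs 64°C → primer R is higher.

Primer R, 64°C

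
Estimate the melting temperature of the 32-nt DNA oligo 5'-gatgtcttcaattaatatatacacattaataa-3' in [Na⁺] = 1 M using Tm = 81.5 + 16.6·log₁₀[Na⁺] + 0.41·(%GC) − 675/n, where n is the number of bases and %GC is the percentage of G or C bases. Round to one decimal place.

Length n = 32. Base counts: G=2, C=4, T=12, A=14
G+C = 6, so %GC = 6/32 × 100 = 18.75%
Salt term: 16.6 × (0) = 0
GC term: 0.41 × 18.75 = 7.687; length term: −675/32 = −21.094
Tm = 81.5 + (0) + 7.687 − 21.094 = 68.093 → 68.1°C

68.1°C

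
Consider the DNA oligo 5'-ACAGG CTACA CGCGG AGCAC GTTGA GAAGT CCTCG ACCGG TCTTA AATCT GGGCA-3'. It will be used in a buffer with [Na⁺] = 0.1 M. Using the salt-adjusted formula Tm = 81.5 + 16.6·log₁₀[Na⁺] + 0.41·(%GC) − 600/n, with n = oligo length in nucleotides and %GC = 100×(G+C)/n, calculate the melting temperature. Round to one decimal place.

77.1°C

Length n = 55. Scanning the sequence gives C=15, G=16, T=10, A=14.
G+C = 31, so %GC = 31/55 × 100 = 56.364%
Salt term: 16.6 × (-1) = -16.6
GC term: 0.41 × 56.364 = 23.109; length term: −600/55 = −10.909
Tm = 81.5 + (-16.6) + 23.109 − 10.909 = 77.1 → 77.1°C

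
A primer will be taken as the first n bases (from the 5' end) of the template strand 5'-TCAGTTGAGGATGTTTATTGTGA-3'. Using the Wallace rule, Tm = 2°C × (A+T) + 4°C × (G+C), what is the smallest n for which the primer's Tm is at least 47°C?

First 17 bases: TCAGTTGAGGATGTTTA → Tm = 46°C (< 47°C)
First 18 bases: TCAGTTGAGGATGTTTAT → Tm = 48°C (≥ 47°C)
Each additional base adds 2°C (A/T) or 4°C (G/C), so Tm is non-decreasing in n; n = 18 is the first length to reach 47°C.

n = 18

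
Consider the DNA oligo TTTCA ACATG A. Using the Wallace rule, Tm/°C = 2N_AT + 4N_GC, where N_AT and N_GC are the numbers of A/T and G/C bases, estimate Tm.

28°C

Counting bases: A=4, C=2, G=1, T=4
So N_AT = 8 and N_GC = 3.
Tm = 4·3 + 2·8 = 12 + 16 = 28°C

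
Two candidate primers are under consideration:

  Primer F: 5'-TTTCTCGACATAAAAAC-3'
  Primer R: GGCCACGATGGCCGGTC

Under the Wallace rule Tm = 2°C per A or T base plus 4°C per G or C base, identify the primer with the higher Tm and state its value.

Primer R, 60°C

Primer F: A+T=12, G+C=5 → Tm = 2(12)+4(5) = 44°C
Primer R: A+T=4, G+C=13 → Tm = 2(4)+4(13) = 60°C
44°C vs 60°C → primer R is higher.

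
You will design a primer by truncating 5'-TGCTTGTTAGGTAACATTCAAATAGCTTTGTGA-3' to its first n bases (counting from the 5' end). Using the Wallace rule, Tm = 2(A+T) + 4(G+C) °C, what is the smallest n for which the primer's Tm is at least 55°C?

n = 21

First 20 bases: TGCTTGTTAGGTAACATTCA → Tm = 54°C (< 55°C)
First 21 bases: TGCTTGTTAGGTAACATTCAA → Tm = 56°C (≥ 55°C)
Since every base adds ≥2°C, Tm only increases with n, so the threshold is first crossed at n = 21.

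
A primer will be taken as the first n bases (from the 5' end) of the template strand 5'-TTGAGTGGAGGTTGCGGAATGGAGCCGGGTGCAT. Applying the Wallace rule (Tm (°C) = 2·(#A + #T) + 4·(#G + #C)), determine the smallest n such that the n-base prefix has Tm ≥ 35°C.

n = 12

First 11 bases: TTGAGTGGAGG → Tm = 34°C (< 35°C)
First 12 bases: TTGAGTGGAGGT → Tm = 36°C (≥ 35°C)
Each additional base adds 2°C (A/T) or 4°C (G/C), so Tm is non-decreasing in n; n = 12 is the first length to reach 35°C.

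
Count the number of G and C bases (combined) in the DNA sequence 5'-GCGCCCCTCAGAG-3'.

Scanning the sequence gives G=4, A=2, C=6, T=1.
Total G or C: 4 + 6 = 10

10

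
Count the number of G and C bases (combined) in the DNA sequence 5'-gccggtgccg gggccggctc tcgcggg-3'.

24

Base counts: C=10, A=0, G=14, T=3
Total G or C: 14 + 10 = 24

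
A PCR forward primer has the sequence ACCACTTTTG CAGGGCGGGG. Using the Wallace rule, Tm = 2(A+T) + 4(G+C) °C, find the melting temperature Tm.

Counting bases: T=4, G=8, C=5, A=3
AT pairs contribute 7, GC pairs contribute 13.
Tm = 2(7) + 4(13) = 14 + 52 = 66°C

66°C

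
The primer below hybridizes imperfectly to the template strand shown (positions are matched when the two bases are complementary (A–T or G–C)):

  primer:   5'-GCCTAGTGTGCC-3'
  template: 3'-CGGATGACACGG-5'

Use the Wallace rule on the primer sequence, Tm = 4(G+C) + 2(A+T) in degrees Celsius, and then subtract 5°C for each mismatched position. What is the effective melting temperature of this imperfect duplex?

Primer base counts: A=1, T=3, G=4, C=4 → A+T=4, G+C=8
Perfect-match Tm = 2(4) + 4(8) = 8 + 32 = 40°C
Mismatches (positions where the bases are not complementary): 1 (at position 6)
Effective Tm = 40 − 1×5 = 40 − 5 = 35°C

35°C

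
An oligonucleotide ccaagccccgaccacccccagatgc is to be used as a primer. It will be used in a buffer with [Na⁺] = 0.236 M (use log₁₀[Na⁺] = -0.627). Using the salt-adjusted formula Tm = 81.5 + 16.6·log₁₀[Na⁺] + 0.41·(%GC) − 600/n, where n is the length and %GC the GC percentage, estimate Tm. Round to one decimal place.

Length n = 25. A=6, G=4, C=14, T=1
G+C = 18, so %GC = 18/25 × 100 = 72%
Salt term: 16.6 × (-0.627) = -10.408
GC term: 0.41 × 72 = 29.52; length term: −600/25 = −24
Tm = 81.5 + (-10.408) + 29.52 − 24 = 76.612 → 76.6°C

76.6°C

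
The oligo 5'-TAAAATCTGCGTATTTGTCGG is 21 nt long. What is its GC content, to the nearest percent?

38%

C=3, T=8, G=5, A=5
G+C = 5 + 3 = 8 out of 21 bases
%GC = 8/21 × 100 = 38.1% ≈ 38%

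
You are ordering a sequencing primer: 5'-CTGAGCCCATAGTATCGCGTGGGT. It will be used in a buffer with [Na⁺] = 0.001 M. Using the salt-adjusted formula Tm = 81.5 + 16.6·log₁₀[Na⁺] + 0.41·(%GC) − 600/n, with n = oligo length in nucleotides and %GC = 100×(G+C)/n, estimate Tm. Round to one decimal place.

30.6°C

Length n = 24. Counting bases: T=6, C=6, A=4, G=8
G+C = 14, so %GC = 14/24 × 100 = 58.333%
Salt term: 16.6 × (-3) = -49.8
GC term: 0.41 × 58.333 = 23.917; length term: −600/24 = −25
Tm = 81.5 + (-49.8) + 23.917 − 25 = 30.617 → 30.6°C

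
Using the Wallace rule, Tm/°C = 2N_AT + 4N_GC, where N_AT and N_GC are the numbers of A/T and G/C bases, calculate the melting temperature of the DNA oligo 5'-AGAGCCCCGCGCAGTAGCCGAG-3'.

76°C

Base counts: A=5, G=8, C=8, T=1
So N_AT = 6 and N_GC = 16.
Tm = 4·16 + 2·6 = 64 + 12 = 76°C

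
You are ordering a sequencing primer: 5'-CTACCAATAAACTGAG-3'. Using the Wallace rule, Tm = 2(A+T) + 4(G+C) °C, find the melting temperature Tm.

G=2, A=7, T=3, C=4
AT pairs contribute 10, GC pairs contribute 6.
Tm = 2(10) + 4(6) = 20 + 24 = 44°C

44°C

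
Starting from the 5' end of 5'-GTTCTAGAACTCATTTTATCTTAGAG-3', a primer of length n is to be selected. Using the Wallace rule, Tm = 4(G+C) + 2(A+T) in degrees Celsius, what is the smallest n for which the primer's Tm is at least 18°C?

n = 7

First 6 bases: GTTCTA → Tm = 16°C (< 18°C)
First 7 bases: GTTCTAG → Tm = 20°C (≥ 18°C)
Since every base adds ≥2°C, Tm only increases with n, so the threshold is first crossed at n = 7.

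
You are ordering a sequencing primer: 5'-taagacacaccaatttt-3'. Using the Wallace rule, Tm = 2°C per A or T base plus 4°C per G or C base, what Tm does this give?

Counting bases: A=7, G=1, T=5, C=4
So N_AT = 12 and N_GC = 5.
Tm = 2(12) + 4(5) = 24 + 20 = 44°C

44°C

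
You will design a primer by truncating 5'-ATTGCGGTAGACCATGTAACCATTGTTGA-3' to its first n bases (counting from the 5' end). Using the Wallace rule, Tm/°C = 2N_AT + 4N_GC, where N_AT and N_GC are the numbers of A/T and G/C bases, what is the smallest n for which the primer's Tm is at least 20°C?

n = 7

First 6 bases: ATTGCG → Tm = 18°C (< 20°C)
First 7 bases: ATTGCGG → Tm = 22°C (≥ 20°C)
Since every base adds ≥2°C, Tm only increases with n, so the threshold is first crossed at n = 7.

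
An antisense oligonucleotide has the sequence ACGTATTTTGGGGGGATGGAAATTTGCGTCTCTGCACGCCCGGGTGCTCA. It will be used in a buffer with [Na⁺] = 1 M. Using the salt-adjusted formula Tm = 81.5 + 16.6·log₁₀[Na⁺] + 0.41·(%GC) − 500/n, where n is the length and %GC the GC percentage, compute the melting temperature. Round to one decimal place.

94.5°C

Length n = 50. A=8, C=11, T=14, G=17
G+C = 28, so %GC = 28/50 × 100 = 56%
Salt term: 16.6 × (0) = 0
GC term: 0.41 × 56 = 22.96; length term: −500/50 = −10
Tm = 81.5 + (0) + 22.96 − 10 = 94.46 → 94.5°C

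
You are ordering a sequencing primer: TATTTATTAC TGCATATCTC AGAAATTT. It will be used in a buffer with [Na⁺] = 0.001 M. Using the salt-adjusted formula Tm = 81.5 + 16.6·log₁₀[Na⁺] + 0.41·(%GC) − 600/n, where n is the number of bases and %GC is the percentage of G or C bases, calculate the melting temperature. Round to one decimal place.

Length n = 28. Scanning the sequence gives A=9, T=13, G=2, C=4.
G+C = 6, so %GC = 6/28 × 100 = 21.429%
Salt term: 16.6 × (-3) = -49.8
GC term: 0.41 × 21.429 = 8.786; length term: −600/28 = −21.429
Tm = 81.5 + (-49.8) + 8.786 − 21.429 = 19.057 → 19.1°C

19.1°C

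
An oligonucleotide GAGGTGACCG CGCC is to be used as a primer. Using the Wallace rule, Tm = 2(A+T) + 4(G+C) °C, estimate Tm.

50°C

Base counts: G=6, C=5, T=1, A=2
A+T = 3, G+C = 11
Tm = 2×3 + 4×11 = 50°C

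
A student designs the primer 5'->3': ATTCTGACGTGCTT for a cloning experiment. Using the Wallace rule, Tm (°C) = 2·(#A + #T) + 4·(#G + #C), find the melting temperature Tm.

Counting bases: G=3, C=3, A=2, T=6
So N_AT = 8 and N_GC = 6.
Tm = 2(8) + 4(6) = 16 + 24 = 40°C

40°C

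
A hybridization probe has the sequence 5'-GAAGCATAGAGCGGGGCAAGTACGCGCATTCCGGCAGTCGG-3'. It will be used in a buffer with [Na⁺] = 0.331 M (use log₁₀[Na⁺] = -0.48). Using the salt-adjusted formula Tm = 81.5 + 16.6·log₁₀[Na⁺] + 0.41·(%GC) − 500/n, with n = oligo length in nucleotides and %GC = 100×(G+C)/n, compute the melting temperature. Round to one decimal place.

Length n = 41. Scanning the sequence gives T=5, G=16, C=10, A=10.
G+C = 26, so %GC = 26/41 × 100 = 63.415%
Salt term: 16.6 × (-0.48) = -7.968
GC term: 0.41 × 63.415 = 26; length term: −500/41 = −12.195
Tm = 81.5 + (-7.968) + 26 − 12.195 = 87.337 → 87.3°C

87.3°C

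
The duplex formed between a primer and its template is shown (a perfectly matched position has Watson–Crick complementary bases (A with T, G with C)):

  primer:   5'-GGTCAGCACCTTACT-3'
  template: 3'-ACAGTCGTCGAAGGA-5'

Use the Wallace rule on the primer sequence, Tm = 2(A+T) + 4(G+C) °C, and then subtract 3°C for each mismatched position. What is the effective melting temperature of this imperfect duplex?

37°C

Primer base counts: A=3, T=4, G=3, C=5 → A+T=7, G+C=8
Perfect-match Tm = 2(7) + 4(8) = 14 + 32 = 46°C
Mismatches (positions where the bases are not complementary): 3 (at positions 1, 9, 13)
Effective Tm = 46 − 3×3 = 46 − 9 = 37°C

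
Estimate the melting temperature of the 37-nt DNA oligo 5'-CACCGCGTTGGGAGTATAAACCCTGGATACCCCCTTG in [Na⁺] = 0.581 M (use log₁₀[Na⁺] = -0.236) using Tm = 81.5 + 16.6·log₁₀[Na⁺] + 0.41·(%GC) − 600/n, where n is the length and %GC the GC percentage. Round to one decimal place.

84.6°C

Length n = 37. A=8, G=9, T=8, C=12
G+C = 21, so %GC = 21/37 × 100 = 56.757%
Salt term: 16.6 × (-0.236) = -3.918
GC term: 0.41 × 56.757 = 23.27; length term: −600/37 = −16.216
Tm = 81.5 + (-3.918) + 23.27 − 16.216 = 84.636 → 84.6°C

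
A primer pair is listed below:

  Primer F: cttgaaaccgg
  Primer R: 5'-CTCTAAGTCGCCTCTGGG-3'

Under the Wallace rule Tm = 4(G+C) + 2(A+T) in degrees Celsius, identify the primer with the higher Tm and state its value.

Primer F: A+T=5, G+C=6 → Tm = 2(5)+4(6) = 34°C
Primer R: A+T=7, G+C=11 → Tm = 2(7)+4(11) = 58°C
34°C vs 58°C → primer R is higher.

Primer R, 58°C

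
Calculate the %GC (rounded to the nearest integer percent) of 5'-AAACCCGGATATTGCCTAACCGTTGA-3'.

46%

Scanning the sequence gives C=7, T=6, A=8, G=5.
G+C = 5 + 7 = 12 out of 26 bases
%GC = 12/26 × 100 = 46.15% ≈ 46%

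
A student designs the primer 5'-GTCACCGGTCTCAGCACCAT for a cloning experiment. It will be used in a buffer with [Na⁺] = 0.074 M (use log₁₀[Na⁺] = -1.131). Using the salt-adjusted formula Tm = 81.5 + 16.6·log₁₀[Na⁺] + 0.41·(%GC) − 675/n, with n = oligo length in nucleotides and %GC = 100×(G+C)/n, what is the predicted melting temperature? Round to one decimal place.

Length n = 20. Base counts: A=4, T=4, C=8, G=4
G+C = 12, so %GC = 12/20 × 100 = 60%
Salt term: 16.6 × (-1.131) = -18.775
GC term: 0.41 × 60 = 24.6; length term: −675/20 = −33.75
Tm = 81.5 + (-18.775) + 24.6 − 33.75 = 53.575 → 53.6°C

53.6°C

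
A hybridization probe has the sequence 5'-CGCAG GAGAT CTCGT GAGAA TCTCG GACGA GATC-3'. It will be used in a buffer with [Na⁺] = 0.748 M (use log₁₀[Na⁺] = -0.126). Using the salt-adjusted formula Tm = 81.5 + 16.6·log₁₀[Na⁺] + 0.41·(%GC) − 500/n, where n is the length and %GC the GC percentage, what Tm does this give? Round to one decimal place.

87.6°C

Length n = 34. Counting bases: A=9, T=6, C=8, G=11
G+C = 19, so %GC = 19/34 × 100 = 55.882%
Salt term: 16.6 × (-0.126) = -2.092
GC term: 0.41 × 55.882 = 22.912; length term: −500/34 = −14.706
Tm = 81.5 + (-2.092) + 22.912 − 14.706 = 87.614 → 87.6°C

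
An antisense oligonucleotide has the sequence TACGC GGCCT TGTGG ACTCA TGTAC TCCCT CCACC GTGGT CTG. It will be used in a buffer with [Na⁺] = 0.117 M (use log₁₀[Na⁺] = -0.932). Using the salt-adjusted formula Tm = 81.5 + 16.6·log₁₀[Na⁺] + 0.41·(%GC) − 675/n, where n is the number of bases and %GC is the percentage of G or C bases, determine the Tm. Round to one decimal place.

Length n = 43. T=12, A=5, C=15, G=11
G+C = 26, so %GC = 26/43 × 100 = 60.465%
Salt term: 16.6 × (-0.932) = -15.471
GC term: 0.41 × 60.465 = 24.791; length term: −675/43 = −15.698
Tm = 81.5 + (-15.471) + 24.791 − 15.698 = 75.122 → 75.1°C

75.1°C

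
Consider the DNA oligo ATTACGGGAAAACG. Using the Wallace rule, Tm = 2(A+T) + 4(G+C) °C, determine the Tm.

C=2, G=4, A=6, T=2
A+T = 8, G+C = 6
Tm = 2×8 + 4×6 = 40°C

40°C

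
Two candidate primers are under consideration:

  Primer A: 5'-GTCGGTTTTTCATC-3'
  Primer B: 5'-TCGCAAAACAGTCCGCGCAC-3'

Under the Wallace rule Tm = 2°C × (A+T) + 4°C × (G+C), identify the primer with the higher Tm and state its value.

Primer A: A+T=8, G+C=6 → Tm = 2(8)+4(6) = 40°C
Primer B: A+T=8, G+C=12 → Tm = 2(8)+4(12) = 64°C
40°C vs 64°C → primer B is higher.

Primer B, 64°C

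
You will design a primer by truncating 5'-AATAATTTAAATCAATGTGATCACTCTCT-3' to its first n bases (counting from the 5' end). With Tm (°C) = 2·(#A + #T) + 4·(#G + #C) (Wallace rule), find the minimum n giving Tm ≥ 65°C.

n = 27

First 26 bases: AATAATTTAAATCAATGTGATCACTC → Tm = 64°C (< 65°C)
First 27 bases: AATAATTTAAATCAATGTGATCACTCT → Tm = 66°C (≥ 65°C)
Each additional base adds 2°C (A/T) or 4°C (G/C), so Tm is non-decreasing in n; n = 27 is the first length to reach 65°C.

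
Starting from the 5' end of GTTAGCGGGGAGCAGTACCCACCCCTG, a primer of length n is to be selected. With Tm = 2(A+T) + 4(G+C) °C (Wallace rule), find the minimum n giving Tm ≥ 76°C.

n = 23

First 22 bases: GTTAGCGGGGAGCAGTACCCAC → Tm = 72°C (< 76°C)
First 23 bases: GTTAGCGGGGAGCAGTACCCACC → Tm = 76°C (≥ 76°C)
Since every base adds ≥2°C, Tm only increases with n, so the threshold is first crossed at n = 23.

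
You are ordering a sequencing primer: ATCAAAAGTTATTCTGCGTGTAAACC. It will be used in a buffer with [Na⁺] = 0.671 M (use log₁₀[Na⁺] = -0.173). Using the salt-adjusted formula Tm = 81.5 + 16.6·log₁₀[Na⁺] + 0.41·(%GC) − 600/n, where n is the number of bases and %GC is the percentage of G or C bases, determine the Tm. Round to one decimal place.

Length n = 26. Counting bases: T=8, C=5, G=4, A=9
G+C = 9, so %GC = 9/26 × 100 = 34.615%
Salt term: 16.6 × (-0.173) = -2.872
GC term: 0.41 × 34.615 = 14.192; length term: −600/26 = −23.077
Tm = 81.5 + (-2.872) + 14.192 − 23.077 = 69.743 → 69.7°C

69.7°C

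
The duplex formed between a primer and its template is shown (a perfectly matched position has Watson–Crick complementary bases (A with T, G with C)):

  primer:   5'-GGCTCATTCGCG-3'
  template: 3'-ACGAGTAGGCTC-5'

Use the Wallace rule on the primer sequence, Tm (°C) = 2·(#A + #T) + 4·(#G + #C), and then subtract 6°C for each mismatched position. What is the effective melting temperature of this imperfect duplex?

22°C

Primer base counts: A=1, T=3, G=4, C=4 → A+T=4, G+C=8
Perfect-match Tm = 2(4) + 4(8) = 8 + 32 = 40°C
Mismatches (positions where the bases are not complementary): 3 (at positions 1, 8, 11)
Effective Tm = 40 − 3×6 = 40 − 18 = 22°C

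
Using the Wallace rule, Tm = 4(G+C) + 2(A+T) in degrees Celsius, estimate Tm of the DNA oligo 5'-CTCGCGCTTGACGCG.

Scanning the sequence gives C=6, A=1, G=5, T=3.
A+T = 4, G+C = 11
Tm = 2(4) + 4(11) = 8 + 44 = 52°C

52°C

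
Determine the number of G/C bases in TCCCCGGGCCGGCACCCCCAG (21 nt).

18

Base counts: A=2, T=1, G=6, C=12
Total G or C: 6 + 12 = 18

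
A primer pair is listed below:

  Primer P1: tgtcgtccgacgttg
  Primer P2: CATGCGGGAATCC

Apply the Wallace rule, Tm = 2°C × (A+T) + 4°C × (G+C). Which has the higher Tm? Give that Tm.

Primer P1: A+T=6, G+C=9 → Tm = 2(6)+4(9) = 48°C
Primer P2: A+T=5, G+C=8 → Tm = 2(5)+4(8) = 42°C
48°C vs 42°C → primer P1 is higher.

Primer P1, 48°C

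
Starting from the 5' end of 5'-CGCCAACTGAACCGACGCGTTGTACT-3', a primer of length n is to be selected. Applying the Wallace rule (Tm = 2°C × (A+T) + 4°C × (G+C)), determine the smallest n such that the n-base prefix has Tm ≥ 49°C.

n = 16

First 15 bases: CGCCAACTGAACCGA → Tm = 48°C (< 49°C)
First 16 bases: CGCCAACTGAACCGAC → Tm = 52°C (≥ 49°C)
Each additional base adds 2°C (A/T) or 4°C (G/C), so Tm is non-decreasing in n; n = 16 is the first length to reach 49°C.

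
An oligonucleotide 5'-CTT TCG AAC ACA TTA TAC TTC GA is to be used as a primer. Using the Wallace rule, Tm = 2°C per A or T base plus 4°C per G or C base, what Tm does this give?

Scanning the sequence gives A=7, C=6, T=8, G=2.
AT pairs contribute 15, GC pairs contribute 8.
Tm = 2×15 + 4×8 = 62°C

62°C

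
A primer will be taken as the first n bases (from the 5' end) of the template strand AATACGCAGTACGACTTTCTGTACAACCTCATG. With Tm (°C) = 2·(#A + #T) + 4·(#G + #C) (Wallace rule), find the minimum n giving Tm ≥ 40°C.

First 13 bases: AATACGCAGTACG → Tm = 38°C (< 40°C)
First 14 bases: AATACGCAGTACGA → Tm = 40°C (≥ 40°C)
Since every base adds ≥2°C, Tm only increases with n, so the threshold is first crossed at n = 14.

n = 14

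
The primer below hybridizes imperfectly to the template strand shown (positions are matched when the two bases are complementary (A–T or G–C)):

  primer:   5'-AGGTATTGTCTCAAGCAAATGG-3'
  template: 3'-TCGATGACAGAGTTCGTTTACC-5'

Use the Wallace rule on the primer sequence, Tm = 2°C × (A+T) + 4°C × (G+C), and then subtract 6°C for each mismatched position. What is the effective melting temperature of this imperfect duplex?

50°C

Primer base counts: A=7, T=6, G=6, C=3 → A+T=13, G+C=9
Perfect-match Tm = 2(13) + 4(9) = 26 + 36 = 62°C
Mismatches (positions where the bases are not complementary): 2 (at positions 3, 6)
Effective Tm = 62 − 2×6 = 62 − 12 = 50°C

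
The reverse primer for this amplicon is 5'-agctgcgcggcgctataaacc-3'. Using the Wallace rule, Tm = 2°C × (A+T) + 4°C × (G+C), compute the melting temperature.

Counting bases: T=3, A=5, C=7, G=6
So N_AT = 8 and N_GC = 13.
Tm = 2(8) + 4(13) = 16 + 52 = 68°C

68°C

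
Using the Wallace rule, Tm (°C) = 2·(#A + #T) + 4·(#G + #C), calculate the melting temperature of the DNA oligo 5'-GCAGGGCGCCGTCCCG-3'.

Counting bases: C=7, G=7, T=1, A=1
So N_AT = 2 and N_GC = 14.
Tm = 2×2 + 4×14 = 60°C

60°C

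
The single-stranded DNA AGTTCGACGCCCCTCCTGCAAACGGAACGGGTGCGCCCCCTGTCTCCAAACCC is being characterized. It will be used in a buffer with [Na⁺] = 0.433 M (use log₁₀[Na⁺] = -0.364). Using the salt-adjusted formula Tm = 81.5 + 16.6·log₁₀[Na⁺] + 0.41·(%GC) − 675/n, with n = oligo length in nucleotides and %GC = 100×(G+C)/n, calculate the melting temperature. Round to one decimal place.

Length n = 53. Counting bases: C=23, T=8, A=10, G=12
G+C = 35, so %GC = 35/53 × 100 = 66.038%
Salt term: 16.6 × (-0.364) = -6.042
GC term: 0.41 × 66.038 = 27.076; length term: −675/53 = −12.736
Tm = 81.5 + (-6.042) + 27.076 − 12.736 = 89.798 → 89.8°C

89.8°C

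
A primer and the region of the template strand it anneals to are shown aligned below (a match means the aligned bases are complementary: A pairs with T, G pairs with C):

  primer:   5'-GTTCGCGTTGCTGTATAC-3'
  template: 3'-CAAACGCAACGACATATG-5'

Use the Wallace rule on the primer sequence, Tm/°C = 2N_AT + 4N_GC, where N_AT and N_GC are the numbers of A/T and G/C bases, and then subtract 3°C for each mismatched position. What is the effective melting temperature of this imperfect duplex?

Primer base counts: A=2, T=7, G=5, C=4 → A+T=9, G+C=9
Perfect-match Tm = 2(9) + 4(9) = 18 + 36 = 54°C
Mismatches (positions where the bases are not complementary): 1 (at position 4)
Effective Tm = 54 − 1×3 = 54 − 3 = 51°C

51°C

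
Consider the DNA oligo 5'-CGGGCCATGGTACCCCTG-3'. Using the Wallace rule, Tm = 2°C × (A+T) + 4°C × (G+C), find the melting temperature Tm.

Base counts: G=6, T=3, A=2, C=7
A+T = 5, G+C = 13
Tm = 4·13 + 2·5 = 52 + 10 = 62°C

62°C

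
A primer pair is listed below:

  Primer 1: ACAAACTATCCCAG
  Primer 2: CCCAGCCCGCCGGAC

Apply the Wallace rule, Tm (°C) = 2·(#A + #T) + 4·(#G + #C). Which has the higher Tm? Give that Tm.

Primer 1: A+T=8, G+C=6 → Tm = 2(8)+4(6) = 40°C
Primer 2: A+T=2, G+C=13 → Tm = 2(2)+4(13) = 56°C
40°C vs 56°C → primer 2 is higher.

Primer 2, 56°C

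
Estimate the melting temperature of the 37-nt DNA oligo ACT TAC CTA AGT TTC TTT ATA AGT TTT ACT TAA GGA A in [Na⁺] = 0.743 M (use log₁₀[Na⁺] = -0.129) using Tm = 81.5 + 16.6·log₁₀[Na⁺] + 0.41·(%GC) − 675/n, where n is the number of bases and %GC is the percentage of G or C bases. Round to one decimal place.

71.1°C

Length n = 37. Scanning the sequence gives A=12, G=4, T=16, C=5.
G+C = 9, so %GC = 9/37 × 100 = 24.324%
Salt term: 16.6 × (-0.129) = -2.141
GC term: 0.41 × 24.324 = 9.973; length term: −675/37 = −18.243
Tm = 81.5 + (-2.141) + 9.973 − 18.243 = 71.089 → 71.1°C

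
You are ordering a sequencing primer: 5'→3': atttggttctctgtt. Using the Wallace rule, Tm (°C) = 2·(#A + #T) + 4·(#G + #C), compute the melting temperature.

40°C

Counting bases: C=2, T=9, A=1, G=3
A+T = 10, G+C = 5
Tm = 2(10) + 4(5) = 20 + 20 = 40°C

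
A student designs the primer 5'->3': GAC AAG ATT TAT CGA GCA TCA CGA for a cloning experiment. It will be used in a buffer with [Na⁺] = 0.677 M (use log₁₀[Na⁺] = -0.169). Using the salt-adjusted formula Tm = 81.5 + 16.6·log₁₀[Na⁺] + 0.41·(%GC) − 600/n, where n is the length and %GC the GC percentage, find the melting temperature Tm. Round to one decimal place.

70.8°C

Length n = 24. Scanning the sequence gives C=5, G=5, A=9, T=5.
G+C = 10, so %GC = 10/24 × 100 = 41.667%
Salt term: 16.6 × (-0.169) = -2.805
GC term: 0.41 × 41.667 = 17.083; length term: −600/24 = −25
Tm = 81.5 + (-2.805) + 17.083 − 25 = 70.778 → 70.8°C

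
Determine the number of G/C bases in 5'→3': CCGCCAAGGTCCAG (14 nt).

10

Base counts: G=4, T=1, A=3, C=6
G+C = 4 + 6 = 10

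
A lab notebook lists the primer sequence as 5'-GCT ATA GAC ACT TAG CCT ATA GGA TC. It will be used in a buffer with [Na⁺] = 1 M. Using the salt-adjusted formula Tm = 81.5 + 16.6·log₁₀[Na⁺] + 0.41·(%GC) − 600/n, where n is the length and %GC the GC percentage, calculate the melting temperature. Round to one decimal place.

75.8°C

Length n = 26. Counting bases: C=6, G=5, T=7, A=8
G+C = 11, so %GC = 11/26 × 100 = 42.308%
Salt term: 16.6 × (0) = 0
GC term: 0.41 × 42.308 = 17.346; length term: −600/26 = −23.077
Tm = 81.5 + (0) + 17.346 − 23.077 = 75.769 → 75.8°C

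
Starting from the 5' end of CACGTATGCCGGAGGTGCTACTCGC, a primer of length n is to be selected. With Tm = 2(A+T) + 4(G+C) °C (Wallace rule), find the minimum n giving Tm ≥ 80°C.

n = 25

First 24 bases: CACGTATGCCGGAGGTGCTACTCG → Tm = 78°C (< 80°C)
First 25 bases: CACGTATGCCGGAGGTGCTACTCGC → Tm = 82°C (≥ 80°C)
Each additional base adds 2°C (A/T) or 4°C (G/C), so Tm is non-decreasing in n; n = 25 is the first length to reach 80°C.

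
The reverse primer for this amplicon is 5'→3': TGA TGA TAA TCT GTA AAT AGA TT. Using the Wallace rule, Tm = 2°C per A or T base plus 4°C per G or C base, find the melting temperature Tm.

56°C

Scanning the sequence gives A=9, C=1, T=9, G=4.
So N_AT = 18 and N_GC = 5.
Tm = 4·5 + 2·18 = 20 + 36 = 56°C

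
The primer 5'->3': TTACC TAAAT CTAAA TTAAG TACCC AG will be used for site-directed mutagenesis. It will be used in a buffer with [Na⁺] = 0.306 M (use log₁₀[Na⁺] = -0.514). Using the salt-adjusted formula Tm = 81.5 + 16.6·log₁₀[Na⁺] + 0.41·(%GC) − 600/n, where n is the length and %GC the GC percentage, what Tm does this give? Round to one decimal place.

62.9°C

Length n = 27. G=2, A=11, T=8, C=6
G+C = 8, so %GC = 8/27 × 100 = 29.63%
Salt term: 16.6 × (-0.514) = -8.532
GC term: 0.41 × 29.63 = 12.148; length term: −600/27 = −22.222
Tm = 81.5 + (-8.532) + 12.148 − 22.222 = 62.894 → 62.9°C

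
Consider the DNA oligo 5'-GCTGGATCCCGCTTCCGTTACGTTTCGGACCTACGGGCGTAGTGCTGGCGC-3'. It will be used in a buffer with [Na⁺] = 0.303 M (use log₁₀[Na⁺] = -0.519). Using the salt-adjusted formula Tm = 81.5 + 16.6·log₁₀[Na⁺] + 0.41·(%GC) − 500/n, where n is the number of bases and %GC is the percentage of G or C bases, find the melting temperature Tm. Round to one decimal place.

Length n = 51. Base counts: C=16, G=17, T=13, A=5
G+C = 33, so %GC = 33/51 × 100 = 64.706%
Salt term: 16.6 × (-0.519) = -8.615
GC term: 0.41 × 64.706 = 26.529; length term: −500/51 = −9.804
Tm = 81.5 + (-8.615) + 26.529 − 9.804 = 89.61 → 89.6°C

89.6°C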